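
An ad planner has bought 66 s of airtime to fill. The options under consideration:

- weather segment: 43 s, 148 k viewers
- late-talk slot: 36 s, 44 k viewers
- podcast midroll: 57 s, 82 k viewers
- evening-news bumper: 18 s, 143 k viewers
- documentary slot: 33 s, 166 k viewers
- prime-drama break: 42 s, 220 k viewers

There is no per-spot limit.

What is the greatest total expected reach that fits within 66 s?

Density check — evening-news bumper 7.94, prime-drama break 5.24, documentary slot 5.03 are the best per s.
The ratio ordering already packs tightly: 3×evening-news bumper, 54 s, 429.
The spare 12 s is too small for any remaining spot, and no exchange beats 429.

429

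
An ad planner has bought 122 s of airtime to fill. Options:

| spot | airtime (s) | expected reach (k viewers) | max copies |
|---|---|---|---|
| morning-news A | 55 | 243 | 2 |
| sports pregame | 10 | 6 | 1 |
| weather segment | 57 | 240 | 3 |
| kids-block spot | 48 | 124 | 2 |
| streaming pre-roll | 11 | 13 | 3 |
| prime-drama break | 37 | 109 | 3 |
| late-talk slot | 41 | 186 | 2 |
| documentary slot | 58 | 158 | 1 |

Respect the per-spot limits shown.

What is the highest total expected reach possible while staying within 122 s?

Taking the top-ratio spots first gives prime-drama break + 2×late-talk slot for 481 (119 s).
Replace prime-drama break and 2×late-talk slot with 2×morning-news A + streaming pre-roll: the trade gains 18 net, giving 499 at 121 s.
Nothing else within 122 s beats 499.

499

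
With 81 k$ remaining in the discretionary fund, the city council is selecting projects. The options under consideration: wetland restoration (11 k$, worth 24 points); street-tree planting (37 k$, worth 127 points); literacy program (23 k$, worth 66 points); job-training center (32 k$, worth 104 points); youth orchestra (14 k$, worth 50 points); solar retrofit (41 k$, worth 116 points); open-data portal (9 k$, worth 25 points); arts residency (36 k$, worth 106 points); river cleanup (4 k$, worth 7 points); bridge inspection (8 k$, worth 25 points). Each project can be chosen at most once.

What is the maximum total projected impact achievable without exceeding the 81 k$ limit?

Ranking by ratio (projected impact/k$): youth orchestra 3.57, street-tree planting 3.43, job-training center 3.25.
Greedy by ratio would take wetland restoration + street-tree planting + youth orchestra + open-data portal + bridge inspection: 79 k$ used, total 251.
Reworking the packing: street-tree planting + job-training center + river cleanup + bridge inspection uses 81 k$ and improves the total to 263.

263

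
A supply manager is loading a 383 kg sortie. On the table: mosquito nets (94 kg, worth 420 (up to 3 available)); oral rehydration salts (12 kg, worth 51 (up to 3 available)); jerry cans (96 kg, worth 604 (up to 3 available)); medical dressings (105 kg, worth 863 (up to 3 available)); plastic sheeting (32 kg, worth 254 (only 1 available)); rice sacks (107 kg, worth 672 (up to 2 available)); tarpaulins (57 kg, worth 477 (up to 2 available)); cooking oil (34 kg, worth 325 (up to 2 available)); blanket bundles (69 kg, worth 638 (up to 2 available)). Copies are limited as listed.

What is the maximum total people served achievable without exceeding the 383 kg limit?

3327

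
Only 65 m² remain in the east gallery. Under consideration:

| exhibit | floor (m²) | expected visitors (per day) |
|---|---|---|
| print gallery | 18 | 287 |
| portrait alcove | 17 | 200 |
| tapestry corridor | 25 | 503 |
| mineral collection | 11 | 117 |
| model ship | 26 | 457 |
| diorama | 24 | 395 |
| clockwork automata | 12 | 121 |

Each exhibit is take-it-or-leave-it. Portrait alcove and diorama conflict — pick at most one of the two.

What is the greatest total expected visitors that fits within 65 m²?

1081

Filling by ratio: tapestry corridor + mineral collection + model ship for 1077, with 3 m² left unused.
Dropping mineral collection frees 11 m²; slotting in clockwork automata (12 m²) lifts the total to 1081 at 63 m².
Runner-up tapestry corridor + mineral collection + model ship tops out at 1077.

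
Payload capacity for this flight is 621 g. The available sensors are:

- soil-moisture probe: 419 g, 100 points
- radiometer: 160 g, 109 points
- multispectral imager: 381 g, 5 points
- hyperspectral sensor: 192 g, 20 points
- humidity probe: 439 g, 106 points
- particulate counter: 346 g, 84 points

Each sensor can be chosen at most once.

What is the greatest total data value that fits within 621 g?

A density-first pass picks radiometer + particulate counter — 193 at 506 g.
Replace particulate counter with humidity probe: the trade gains 22 net, giving 215 at 599 g.
Nothing else within 621 g beats 215.

215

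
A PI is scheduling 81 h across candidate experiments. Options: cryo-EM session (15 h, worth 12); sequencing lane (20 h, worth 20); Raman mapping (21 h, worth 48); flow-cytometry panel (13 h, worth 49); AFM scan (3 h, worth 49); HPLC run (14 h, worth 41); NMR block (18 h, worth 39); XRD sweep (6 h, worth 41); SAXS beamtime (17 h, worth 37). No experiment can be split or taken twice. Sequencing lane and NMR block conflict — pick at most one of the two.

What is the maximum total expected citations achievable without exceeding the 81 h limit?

267

The ratio heuristic lands on Raman mapping + flow-cytometry panel + AFM scan + HPLC run + XRD sweep + SAXS beamtime (265) but leaves 7 h idle.
Replace SAXS beamtime with NMR block: the trade gains 2 net, giving 267 at 75 h.
An exhaustive check of the 512 subsets confirms 267.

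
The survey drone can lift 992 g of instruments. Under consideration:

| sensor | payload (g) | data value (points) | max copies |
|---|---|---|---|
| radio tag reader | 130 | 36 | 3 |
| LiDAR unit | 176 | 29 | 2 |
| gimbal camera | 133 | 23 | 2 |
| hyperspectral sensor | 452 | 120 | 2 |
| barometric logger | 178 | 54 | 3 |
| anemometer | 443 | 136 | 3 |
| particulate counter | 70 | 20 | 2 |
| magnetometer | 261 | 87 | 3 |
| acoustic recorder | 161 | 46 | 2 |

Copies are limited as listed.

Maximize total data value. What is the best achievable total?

Ranking by ratio (data value/g): magnetometer 0.33, anemometer 0.31, barometric logger 0.30.
Taking the top-ratio sensors first gives barometric logger + 3×magnetometer for 315 (961 g).
Dropping barometric logger frees 178 g; slotting in radio tag reader + particulate counter (200 g) lifts the total to 317 at 983 g.
That's the maximum — no swap from here does better than 317.

317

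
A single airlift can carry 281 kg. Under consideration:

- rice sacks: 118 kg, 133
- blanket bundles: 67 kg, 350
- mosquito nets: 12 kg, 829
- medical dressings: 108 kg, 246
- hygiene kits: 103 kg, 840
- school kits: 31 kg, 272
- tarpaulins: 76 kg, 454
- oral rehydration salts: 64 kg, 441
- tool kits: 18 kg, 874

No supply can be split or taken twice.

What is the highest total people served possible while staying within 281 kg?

3438

Taking the top-ratio supplies first gives mosquito nets + hygiene kits + school kits + oral rehydration salts + tool kits for 3256 (228 kg).
The 31 kg tied up in school kits is better spent on tarpaulins — total rises to 3438 (273 kg).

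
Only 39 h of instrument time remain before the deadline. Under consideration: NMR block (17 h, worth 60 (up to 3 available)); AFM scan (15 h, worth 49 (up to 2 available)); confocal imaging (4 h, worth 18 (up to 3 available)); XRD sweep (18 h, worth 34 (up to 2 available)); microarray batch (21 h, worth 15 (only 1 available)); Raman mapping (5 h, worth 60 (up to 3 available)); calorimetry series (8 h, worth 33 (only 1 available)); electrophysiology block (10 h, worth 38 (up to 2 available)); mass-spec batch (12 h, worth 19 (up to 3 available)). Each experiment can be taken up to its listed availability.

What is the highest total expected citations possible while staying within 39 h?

Density check — Raman mapping 12.00, confocal imaging 4.50, calorimetry series 4.12 are the best per h.
The ratio heuristic lands on 3×confocal imaging + 3×Raman mapping + calorimetry series (267) but leaves 4 h idle.
Replace 2×confocal imaging and calorimetry series with 2×electrophysiology block: the trade gains 7 net, giving 274 at 39 h.
Nothing else within 39 h beats 274.

274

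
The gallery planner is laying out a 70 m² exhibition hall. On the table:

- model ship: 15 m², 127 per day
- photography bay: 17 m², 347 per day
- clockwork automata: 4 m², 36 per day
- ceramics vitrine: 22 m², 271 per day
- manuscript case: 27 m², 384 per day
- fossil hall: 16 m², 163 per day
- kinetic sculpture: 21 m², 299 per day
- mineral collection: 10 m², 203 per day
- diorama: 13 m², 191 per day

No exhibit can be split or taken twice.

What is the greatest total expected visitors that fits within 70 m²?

1125

Ranking by ratio (expected visitors/m²): photography bay 20.41, mineral collection 20.30, diorama 14.69, kinetic sculpture 14.24.
Taking the top-ratio exhibits first gives photography bay + clockwork automata + kinetic sculpture + mineral collection + diorama for 1076 (65 m²).
The 25 m² tied up in clockwork automata and kinetic sculpture is better spent on manuscript case — total rises to 1125 (67 m²).
That's the maximum — no swap from here does better than 1125.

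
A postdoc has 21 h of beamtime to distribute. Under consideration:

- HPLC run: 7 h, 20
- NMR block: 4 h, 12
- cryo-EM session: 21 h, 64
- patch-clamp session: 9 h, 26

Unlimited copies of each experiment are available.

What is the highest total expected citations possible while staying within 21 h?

64

Best packing: cryo-EM session — 21 h, 64 total.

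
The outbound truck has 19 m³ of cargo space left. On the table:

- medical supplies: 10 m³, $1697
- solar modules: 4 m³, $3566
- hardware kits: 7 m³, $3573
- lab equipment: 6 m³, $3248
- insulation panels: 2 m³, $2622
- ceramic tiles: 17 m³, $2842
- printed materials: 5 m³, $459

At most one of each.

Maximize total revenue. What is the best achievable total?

13009

Best packing: solar modules + hardware kits + lab equipment + insulation panels — 19 m³, 13009 total.
Nothing else within 19 m³ beats 13009.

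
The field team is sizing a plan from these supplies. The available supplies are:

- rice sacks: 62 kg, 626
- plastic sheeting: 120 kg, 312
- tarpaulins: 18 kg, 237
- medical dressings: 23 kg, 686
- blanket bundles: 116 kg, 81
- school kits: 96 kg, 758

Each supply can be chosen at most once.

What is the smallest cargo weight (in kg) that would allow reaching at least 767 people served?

41

Need the lightest bundle worth ≥ 767.
Taking tarpaulins + medical dressings gives 923 (≥ 767) for 41 kg.
No combination under 41 kg hits 767.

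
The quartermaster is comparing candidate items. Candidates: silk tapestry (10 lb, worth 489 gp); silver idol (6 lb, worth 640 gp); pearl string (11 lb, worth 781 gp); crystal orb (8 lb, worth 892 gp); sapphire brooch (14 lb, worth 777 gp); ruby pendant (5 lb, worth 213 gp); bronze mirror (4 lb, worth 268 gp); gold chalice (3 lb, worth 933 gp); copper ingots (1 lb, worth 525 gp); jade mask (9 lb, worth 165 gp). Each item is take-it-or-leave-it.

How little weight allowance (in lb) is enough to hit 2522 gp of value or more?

16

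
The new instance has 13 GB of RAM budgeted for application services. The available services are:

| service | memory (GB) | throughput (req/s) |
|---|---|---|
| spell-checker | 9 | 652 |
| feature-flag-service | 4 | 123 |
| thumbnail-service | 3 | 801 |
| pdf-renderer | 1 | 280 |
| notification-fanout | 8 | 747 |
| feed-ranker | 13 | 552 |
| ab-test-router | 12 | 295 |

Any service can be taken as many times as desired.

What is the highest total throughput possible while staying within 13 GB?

3640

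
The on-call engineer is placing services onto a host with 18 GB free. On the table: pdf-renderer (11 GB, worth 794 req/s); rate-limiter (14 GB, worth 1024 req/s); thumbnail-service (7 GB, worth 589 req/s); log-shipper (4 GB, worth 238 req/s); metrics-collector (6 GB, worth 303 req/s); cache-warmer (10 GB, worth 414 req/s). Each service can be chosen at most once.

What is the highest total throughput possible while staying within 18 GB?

1383

Taking pdf-renderer + thumbnail-service: 18 GB used, 1383 in throughput.
The closest alternative, rate-limiter + log-shipper, reaches only 1262.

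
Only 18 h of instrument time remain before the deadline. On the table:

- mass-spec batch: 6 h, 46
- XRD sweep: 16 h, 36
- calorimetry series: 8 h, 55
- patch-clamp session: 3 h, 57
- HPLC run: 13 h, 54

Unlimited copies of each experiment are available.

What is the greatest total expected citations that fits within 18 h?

Density check — patch-clamp session 19.00, mass-spec batch 7.67, calorimetry series 6.88, HPLC run 4.15 are the best per h.
The ratio ordering already packs tightly: 6×patch-clamp session, 18 h, 342.
Nothing else within 18 h beats 342.

342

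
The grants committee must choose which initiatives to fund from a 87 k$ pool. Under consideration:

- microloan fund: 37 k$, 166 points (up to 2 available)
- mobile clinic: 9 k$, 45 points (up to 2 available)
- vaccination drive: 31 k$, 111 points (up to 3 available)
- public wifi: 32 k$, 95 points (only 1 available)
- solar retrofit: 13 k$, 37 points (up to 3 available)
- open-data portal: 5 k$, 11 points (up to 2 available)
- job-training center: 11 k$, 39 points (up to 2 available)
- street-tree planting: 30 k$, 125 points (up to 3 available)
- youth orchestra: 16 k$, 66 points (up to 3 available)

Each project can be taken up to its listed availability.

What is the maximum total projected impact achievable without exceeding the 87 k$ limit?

Ranking by ratio (projected impact/k$): mobile clinic 5.00, microloan fund 4.49, street-tree planting 4.17.
Taking the top-ratio projects first gives microloan fund + 2×mobile clinic + street-tree planting for 381 (85 k$).
Replace street-tree planting with 2×youth orchestra: the trade gains 7 net, giving 388 at 87 k$.
Every other selection either busts 87 k$ or exceeds an availability limit or fails to beat 388.

388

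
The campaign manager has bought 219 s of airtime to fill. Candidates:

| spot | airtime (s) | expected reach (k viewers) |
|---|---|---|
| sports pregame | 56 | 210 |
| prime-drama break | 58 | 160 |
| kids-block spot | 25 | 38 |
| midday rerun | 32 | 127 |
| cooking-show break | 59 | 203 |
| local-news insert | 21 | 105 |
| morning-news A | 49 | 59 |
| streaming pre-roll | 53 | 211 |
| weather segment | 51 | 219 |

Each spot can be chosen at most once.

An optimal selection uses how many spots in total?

The maximum expected reach within 219 s is 872.
sports pregame + midday rerun + local-news insert + streaming pre-roll + weather segment hits 872 at 213 s.
Any selection reaching 872 contains exactly 5 spots.

5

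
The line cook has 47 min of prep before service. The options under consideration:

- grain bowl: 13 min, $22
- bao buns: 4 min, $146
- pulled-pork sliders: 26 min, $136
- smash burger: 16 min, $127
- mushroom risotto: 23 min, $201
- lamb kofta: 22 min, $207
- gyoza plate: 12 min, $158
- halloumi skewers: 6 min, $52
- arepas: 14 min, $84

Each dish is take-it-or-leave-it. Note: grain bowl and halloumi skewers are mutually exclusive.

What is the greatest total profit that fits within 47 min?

563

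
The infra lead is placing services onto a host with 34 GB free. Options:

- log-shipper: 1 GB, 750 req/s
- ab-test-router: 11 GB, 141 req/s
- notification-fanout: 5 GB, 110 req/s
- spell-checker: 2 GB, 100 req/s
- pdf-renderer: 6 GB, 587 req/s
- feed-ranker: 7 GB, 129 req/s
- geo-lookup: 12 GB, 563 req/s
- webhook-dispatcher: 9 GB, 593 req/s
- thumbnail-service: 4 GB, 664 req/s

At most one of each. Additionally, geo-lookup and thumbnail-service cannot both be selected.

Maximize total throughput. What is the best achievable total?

2933

By throughput per GB: log-shipper 750.00, thumbnail-service 166.00, pdf-renderer 97.83, webhook-dispatcher 65.89 lead.
Taking log-shipper + notification-fanout + spell-checker + pdf-renderer + feed-ranker + webhook-dispatcher + thumbnail-service: 34 GB used, 2933 in throughput.
Nothing else feasible within 34 GB beats 2933.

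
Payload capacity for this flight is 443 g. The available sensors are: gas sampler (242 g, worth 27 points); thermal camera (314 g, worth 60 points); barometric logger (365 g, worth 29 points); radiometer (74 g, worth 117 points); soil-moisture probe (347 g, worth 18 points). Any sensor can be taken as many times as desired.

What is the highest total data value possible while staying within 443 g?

585

Density check — radiometer 1.58, thermal camera 0.19, gas sampler 0.11 are the best per g.
Taking 5×radiometer: 370 g used, 585 in data value.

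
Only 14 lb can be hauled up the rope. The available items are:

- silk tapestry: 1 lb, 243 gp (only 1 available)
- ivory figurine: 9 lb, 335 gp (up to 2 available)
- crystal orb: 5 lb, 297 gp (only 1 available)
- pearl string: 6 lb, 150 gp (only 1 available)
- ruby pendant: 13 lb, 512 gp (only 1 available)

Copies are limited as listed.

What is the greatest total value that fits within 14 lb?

Ranking by ratio (value/lb): silk tapestry 243.00, crystal orb 59.40, ruby pendant 39.38.
The ratio heuristic lands on silk tapestry + crystal orb + pearl string (690) but leaves 2 lb idle.
The 11 lb tied up in crystal orb and pearl string is better spent on ruby pendant — total rises to 755 (14 lb).

755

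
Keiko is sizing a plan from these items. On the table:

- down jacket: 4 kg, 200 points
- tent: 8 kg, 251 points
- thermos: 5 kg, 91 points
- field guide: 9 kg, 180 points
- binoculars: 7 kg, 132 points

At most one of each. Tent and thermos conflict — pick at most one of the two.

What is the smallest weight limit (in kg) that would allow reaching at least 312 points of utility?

11

Need the lightest bundle worth ≥ 312.
down jacket + binoculars: 332 utility at 11 kg.
Any bundle with less than 11 kg falls short of 312.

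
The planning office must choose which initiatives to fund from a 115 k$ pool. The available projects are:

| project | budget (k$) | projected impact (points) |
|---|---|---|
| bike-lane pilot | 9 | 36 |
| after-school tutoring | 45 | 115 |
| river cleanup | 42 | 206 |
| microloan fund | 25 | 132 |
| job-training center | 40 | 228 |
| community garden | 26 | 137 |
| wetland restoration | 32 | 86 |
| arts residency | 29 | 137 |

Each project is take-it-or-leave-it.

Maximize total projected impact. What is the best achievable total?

A density-first pass picks bike-lane pilot + microloan fund + job-training center + community garden — 533 at 100 k$.
Replace bike-lane pilot and microloan fund with river cleanup: the trade gains 38 net, giving 571 at 108 k$.
Nothing else within 115 k$ beats 571.

571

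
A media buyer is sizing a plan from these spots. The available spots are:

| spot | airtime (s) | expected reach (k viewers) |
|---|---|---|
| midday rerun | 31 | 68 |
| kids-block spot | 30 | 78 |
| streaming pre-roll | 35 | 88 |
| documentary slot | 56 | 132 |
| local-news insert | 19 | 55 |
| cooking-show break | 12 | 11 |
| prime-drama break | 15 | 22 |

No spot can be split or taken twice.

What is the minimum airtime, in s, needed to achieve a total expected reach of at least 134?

54

Look for the lowest-airtime combination reaching 134.
streaming pre-roll + local-news insert reaches 143 using 54 s.
Below 54 s the best achievable stays under 134.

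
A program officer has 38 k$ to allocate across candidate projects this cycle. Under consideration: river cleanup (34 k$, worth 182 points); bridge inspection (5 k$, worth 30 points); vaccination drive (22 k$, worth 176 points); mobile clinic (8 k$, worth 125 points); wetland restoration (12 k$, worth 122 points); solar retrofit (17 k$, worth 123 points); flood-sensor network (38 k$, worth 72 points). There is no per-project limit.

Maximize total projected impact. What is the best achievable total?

530

By projected impact per k$: mobile clinic 15.62, wetland restoration 10.17, vaccination drive 8.00, solar retrofit 7.24 lead.
Taking bridge inspection + 4×mobile clinic: 37 k$ used, 530 in projected impact.
Every other selection either busts 38 k$ or fails to beat 530.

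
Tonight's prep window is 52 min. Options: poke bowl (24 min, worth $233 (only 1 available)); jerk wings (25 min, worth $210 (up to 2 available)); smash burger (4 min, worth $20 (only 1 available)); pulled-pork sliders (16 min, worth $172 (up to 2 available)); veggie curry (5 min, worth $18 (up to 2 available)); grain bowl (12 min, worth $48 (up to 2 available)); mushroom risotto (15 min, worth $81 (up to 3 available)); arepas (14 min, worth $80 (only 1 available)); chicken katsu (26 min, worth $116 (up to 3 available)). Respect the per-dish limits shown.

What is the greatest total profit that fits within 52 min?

The ratio heuristic lands on smash burger + 2×pulled-pork sliders + arepas (444) but leaves 2 min idle.
Reworking the packing: poke bowl + pulled-pork sliders + grain bowl uses 52 min and improves the total to 453.
That's the maximum — no swap from here does better than 453.

453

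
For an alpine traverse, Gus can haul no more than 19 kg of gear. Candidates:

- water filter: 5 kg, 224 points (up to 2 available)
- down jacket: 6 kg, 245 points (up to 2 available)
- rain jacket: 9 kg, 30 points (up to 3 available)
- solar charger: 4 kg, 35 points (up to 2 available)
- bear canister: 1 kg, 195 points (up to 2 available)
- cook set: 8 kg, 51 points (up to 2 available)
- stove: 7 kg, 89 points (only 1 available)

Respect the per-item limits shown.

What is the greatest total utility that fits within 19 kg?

1104

Filling by ratio: 2×water filter + down jacket + 2×bear canister for 1083, with 1 kg left unused.
The 5 kg tied up in water filter is better spent on down jacket — total rises to 1104 (19 kg).
Every other selection either busts 19 kg or exceeds an availability limit or fails to beat 1104.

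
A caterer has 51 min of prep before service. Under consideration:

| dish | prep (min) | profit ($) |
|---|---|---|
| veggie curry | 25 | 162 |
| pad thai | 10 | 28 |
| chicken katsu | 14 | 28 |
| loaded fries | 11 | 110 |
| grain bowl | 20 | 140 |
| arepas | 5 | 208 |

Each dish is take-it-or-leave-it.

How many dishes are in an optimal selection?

Best achievable profit is 510.
For example veggie curry + grain bowl + arepas achieves it, using 50 min.
Any selection reaching 510 contains exactly 3 dishes.

3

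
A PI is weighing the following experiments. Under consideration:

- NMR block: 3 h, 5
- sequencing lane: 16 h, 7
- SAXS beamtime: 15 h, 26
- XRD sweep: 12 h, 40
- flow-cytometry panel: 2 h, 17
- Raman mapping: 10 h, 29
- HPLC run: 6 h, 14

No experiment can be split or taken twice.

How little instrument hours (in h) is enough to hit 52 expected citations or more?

14

Minimise h subject to total expected citations ≥ 52.
Taking XRD sweep + flow-cytometry panel gives 57 (≥ 52) for 14 h.
No combination under 14 h hits 52.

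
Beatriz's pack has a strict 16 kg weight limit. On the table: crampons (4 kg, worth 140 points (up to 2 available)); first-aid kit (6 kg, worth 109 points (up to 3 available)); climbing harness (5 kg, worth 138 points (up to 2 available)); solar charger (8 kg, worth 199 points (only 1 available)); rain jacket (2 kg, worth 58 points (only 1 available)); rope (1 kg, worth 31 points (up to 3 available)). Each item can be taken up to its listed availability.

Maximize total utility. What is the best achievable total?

Ranking by ratio (utility/kg): crampons 35.00, rope 31.00, rain jacket 29.00, climbing harness 27.60.
Filling by ratio: 2×crampons + rain jacket + 3×rope for 431, with 3 kg left unused.
Replace rain jacket with climbing harness: the trade gains 80 net, giving 511 at 16 kg.
That's the maximum — no swap from here does better than 511.

511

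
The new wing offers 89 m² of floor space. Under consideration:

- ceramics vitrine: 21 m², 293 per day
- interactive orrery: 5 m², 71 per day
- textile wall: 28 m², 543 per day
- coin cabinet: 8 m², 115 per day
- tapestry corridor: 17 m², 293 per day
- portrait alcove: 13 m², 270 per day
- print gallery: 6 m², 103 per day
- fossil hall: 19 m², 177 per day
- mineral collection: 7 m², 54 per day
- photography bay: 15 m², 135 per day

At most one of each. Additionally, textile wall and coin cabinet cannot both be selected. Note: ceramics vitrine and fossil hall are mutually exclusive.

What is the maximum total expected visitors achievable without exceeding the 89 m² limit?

Taking ceramics vitrine + textile wall + tapestry corridor + portrait alcove + print gallery: 85 m² used, 1502 in expected visitors.
That's the maximum — no feasible swap from here does better than 1502.

1502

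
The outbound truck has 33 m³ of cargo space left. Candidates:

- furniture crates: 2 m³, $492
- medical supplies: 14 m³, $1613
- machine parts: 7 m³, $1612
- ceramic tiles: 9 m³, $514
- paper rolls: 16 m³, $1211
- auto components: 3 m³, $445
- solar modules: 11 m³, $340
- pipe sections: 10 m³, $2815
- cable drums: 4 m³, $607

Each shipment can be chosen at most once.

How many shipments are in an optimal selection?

4

Optimal total is 6532.
For example furniture crates + medical supplies + machine parts + pipe sections achieves it, using 33 m³.
All optima have 4 shipments.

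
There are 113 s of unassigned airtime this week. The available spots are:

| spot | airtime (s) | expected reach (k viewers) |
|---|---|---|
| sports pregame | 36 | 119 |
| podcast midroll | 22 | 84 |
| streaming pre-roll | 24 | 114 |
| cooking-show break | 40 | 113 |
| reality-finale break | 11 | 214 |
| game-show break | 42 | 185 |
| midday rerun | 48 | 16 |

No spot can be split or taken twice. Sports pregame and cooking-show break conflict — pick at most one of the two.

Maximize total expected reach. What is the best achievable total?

632

A density-first pass picks podcast midroll + streaming pre-roll + reality-finale break + game-show break — 597 at 99 s.
Dropping podcast midroll frees 22 s; slotting in sports pregame (36 s) lifts the total to 632 at 113 s.
Nothing else feasible within 113 s beats 632.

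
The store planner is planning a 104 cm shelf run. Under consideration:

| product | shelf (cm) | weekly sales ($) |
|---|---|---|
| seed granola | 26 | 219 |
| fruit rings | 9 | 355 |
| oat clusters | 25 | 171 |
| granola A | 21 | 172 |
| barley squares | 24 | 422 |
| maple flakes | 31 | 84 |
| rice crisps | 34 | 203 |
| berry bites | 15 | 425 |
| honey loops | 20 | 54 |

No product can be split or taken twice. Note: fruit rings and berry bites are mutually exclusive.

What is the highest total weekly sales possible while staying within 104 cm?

1269

By weekly sales per cm: fruit rings 39.44, berry bites 28.33, barley squares 17.58 lead.
Seed granola + barley squares + rice crisps + berry bites uses 99 of the 104 cm and totals 1269.
Next best is seed granola + granola A + barley squares + berry bites at 1238 (86 cm) — short by 31.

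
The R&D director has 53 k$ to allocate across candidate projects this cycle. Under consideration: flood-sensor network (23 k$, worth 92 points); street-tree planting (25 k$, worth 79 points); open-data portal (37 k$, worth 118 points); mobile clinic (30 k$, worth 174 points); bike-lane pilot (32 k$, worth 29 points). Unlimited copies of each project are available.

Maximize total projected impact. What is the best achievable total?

By projected impact per k$: mobile clinic 5.80, flood-sensor network 4.00, open-data portal 3.19 lead.
Flood-sensor network + mobile clinic uses 53 of the 53 k$ and totals 266.
That's the maximum — no swap from here does better than 266.

266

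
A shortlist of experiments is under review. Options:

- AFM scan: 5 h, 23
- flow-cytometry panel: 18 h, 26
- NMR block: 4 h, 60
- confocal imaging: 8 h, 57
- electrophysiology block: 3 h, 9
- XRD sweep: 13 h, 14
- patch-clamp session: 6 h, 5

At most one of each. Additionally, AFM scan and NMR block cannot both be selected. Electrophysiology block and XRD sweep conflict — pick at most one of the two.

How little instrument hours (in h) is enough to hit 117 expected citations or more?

12

Look for the lowest-instrument combination reaching 117.
NMR block + confocal imaging reaches 117 using 12 h.
No combination under 12 h hits 117.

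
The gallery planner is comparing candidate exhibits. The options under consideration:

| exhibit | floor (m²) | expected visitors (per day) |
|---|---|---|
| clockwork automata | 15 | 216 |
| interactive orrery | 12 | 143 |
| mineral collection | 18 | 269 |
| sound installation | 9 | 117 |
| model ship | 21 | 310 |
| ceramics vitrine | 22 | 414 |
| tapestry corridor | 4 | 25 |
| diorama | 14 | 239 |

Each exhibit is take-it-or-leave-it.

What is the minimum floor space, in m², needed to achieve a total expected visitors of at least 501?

Need the lightest bundle worth ≥ 501.
Taking sound installation + ceramics vitrine gives 531 (≥ 501) for 31 m².
Below 31 m² the best achievable stays under 501.

31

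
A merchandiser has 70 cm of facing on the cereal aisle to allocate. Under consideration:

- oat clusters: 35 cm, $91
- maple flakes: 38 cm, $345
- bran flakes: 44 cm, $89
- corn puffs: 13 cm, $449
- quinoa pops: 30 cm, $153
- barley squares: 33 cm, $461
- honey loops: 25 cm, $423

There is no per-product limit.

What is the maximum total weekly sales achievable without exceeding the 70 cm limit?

2245

Best packing: 5×corn puffs — 65 cm, 2245 total.
No other feasible combination exceeds 2245.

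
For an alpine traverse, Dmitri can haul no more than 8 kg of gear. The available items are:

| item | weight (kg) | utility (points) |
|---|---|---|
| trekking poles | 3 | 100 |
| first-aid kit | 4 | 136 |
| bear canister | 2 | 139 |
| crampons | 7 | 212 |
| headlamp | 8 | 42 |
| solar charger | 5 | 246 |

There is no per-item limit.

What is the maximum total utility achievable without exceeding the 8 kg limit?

556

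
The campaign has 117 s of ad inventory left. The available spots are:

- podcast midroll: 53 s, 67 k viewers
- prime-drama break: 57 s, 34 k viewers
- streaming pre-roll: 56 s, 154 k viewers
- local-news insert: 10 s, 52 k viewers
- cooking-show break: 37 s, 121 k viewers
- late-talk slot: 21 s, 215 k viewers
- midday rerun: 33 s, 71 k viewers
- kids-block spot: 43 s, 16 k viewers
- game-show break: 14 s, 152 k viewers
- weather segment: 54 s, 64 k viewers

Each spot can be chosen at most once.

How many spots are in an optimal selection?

5

Best achievable expected reach is 611.
One optimal bundle: local-news insert + cooking-show break + late-talk slot + midday rerun + game-show break (115 s).
Every optimal selection uses 5 spots.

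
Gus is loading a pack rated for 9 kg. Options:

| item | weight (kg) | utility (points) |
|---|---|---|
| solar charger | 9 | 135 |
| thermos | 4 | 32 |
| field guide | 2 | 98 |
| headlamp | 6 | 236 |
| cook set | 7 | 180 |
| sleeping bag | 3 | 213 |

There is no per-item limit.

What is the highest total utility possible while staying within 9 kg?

639

Best packing: 3×sleeping bag — 9 kg, 639 total.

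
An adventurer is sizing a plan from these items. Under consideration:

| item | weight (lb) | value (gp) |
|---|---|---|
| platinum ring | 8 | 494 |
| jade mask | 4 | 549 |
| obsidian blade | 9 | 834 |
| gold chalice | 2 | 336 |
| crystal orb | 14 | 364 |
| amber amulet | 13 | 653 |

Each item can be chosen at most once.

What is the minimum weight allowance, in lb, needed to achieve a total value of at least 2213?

23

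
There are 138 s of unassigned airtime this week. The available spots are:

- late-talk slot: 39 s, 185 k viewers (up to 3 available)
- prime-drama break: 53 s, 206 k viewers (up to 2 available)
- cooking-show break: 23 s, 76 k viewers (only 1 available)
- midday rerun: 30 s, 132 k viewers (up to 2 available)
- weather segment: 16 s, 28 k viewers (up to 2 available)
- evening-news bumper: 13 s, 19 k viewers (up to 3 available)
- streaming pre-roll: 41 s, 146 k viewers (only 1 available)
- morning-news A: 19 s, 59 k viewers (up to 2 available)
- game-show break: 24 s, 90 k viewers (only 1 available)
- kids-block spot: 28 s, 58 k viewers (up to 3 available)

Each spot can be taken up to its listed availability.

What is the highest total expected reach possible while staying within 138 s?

634

Density check — late-talk slot 4.74, midday rerun 4.40, prime-drama break 3.89, game-show break 3.75 are the best per s.
Filling by ratio: 3×late-talk slot + morning-news A for 614, with 2 s left unused.
Dropping late-talk slot and morning-news A frees 58 s; slotting in 2×midday rerun (60 s) lifts the total to 634 at 138 s.
Nothing else within 138 s beats 634.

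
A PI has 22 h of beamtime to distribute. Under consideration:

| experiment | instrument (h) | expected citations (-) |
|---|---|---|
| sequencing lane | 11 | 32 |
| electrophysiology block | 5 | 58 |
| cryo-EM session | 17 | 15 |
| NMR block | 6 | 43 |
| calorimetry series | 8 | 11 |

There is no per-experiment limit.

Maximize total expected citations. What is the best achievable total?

232

By expected citations per h: electrophysiology block 11.60, NMR block 7.17, sequencing lane 2.91 lead.
Taking 4×electrophysiology block: 20 h used, 232 in expected citations.
Every other selection either busts 22 h or fails to beat 232.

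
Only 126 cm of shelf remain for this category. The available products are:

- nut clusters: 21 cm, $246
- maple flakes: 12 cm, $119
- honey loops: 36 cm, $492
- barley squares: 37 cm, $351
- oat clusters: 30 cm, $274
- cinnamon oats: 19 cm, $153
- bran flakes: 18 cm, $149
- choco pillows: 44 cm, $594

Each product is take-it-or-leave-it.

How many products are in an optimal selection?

4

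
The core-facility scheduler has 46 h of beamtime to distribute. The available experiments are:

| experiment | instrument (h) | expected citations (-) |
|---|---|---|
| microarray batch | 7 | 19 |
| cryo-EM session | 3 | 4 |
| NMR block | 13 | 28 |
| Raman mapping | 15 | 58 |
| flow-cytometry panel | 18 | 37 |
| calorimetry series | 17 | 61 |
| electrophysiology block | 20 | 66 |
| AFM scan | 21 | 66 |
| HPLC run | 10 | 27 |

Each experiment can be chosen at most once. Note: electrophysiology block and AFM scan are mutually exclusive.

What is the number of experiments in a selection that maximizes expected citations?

3

The maximum expected citations within 46 h is 151.
Raman mapping + electrophysiology block + HPLC run hits 151 at 45 h.
Every optimal selection uses 3 experiments.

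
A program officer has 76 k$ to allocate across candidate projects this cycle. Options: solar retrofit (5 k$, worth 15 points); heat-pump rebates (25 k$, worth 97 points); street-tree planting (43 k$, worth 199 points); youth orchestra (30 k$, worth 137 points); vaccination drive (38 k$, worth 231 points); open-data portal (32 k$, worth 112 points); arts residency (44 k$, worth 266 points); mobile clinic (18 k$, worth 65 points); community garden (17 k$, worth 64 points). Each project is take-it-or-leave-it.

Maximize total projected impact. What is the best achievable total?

Density check — vaccination drive 6.08, arts residency 6.05, street-tree planting 4.63 are the best per k$.
A density-first pass picks solar retrofit + youth orchestra + vaccination drive — 383 at 73 k$.
Replace solar retrofit and vaccination drive with arts residency: the trade gains 20 net, giving 403 at 74 k$.
The closest alternative, solar retrofit + youth orchestra + vaccination drive, reaches only 383.

403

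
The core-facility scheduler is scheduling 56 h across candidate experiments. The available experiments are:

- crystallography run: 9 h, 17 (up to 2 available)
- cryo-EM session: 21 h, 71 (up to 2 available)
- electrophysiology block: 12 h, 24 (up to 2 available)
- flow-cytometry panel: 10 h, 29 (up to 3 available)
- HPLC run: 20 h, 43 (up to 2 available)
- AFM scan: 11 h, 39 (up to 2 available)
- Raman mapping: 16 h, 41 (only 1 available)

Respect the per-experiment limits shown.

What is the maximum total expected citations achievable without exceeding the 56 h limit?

181

A density-first pass picks cryo-EM session + flow-cytometry panel + 2×AFM scan — 178 at 53 h.
Dropping flow-cytometry panel and AFM scan frees 21 h; slotting in cryo-EM session (21 h) lifts the total to 181 at 53 h.
Nothing else within 56 h beats 181.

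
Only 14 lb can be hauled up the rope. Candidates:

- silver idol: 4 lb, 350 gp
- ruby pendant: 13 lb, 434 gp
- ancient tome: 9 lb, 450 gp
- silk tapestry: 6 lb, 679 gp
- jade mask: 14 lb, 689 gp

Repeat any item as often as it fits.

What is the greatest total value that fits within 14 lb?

1379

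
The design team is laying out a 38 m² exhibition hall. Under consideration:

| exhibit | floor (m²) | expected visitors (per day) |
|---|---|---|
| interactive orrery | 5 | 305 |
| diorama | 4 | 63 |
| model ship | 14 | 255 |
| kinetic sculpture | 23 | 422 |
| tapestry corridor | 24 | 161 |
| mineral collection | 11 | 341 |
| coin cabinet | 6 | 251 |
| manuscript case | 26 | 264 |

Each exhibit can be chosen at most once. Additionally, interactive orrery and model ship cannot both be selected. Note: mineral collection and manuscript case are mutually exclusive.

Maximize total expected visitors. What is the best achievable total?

1041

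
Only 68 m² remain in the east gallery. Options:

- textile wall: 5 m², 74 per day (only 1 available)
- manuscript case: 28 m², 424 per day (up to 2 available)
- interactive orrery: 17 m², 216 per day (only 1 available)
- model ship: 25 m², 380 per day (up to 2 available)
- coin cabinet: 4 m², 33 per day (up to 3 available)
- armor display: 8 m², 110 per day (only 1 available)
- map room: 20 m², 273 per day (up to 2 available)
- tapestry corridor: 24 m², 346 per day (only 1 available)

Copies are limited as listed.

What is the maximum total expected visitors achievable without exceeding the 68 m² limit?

991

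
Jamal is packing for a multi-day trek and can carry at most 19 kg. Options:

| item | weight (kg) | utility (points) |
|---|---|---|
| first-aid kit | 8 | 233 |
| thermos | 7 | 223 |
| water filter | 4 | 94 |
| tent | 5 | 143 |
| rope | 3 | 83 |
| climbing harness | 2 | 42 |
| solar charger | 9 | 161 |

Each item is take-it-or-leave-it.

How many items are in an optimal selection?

3

The maximum utility within 19 kg is 550.
One optimal bundle: first-aid kit + thermos + water filter (19 kg).
All optima have 3 items.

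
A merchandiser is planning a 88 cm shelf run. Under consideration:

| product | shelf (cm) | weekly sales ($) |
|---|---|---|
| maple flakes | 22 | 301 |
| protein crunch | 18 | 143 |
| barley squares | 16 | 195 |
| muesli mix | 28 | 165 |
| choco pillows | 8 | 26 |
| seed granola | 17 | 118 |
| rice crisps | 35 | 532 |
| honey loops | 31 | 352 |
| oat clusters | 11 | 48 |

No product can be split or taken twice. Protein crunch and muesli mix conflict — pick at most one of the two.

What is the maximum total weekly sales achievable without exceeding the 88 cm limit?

1185

Density check — rice crisps 15.20, maple flakes 13.68, barley squares 12.19 are the best per cm.
A density-first pass picks maple flakes + barley squares + rice crisps + oat clusters — 1076 at 84 cm.
Replace barley squares and oat clusters with honey loops: the trade gains 109 net, giving 1185 at 88 cm.
Runner-up barley squares + rice crisps + honey loops tops out at 1079.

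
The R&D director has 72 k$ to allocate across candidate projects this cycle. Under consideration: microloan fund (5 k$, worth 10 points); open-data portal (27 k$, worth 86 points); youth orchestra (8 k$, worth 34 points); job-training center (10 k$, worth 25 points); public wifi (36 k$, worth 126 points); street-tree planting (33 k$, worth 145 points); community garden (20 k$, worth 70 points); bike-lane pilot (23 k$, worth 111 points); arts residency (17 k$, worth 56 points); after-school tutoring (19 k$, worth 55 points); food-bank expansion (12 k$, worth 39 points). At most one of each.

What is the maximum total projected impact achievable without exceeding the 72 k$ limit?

300

Taking microloan fund + youth orchestra + street-tree planting + bike-lane pilot: 69 k$ used, 300 in projected impact.
Runner-up street-tree planting + bike-lane pilot + food-bank expansion tops out at 295.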